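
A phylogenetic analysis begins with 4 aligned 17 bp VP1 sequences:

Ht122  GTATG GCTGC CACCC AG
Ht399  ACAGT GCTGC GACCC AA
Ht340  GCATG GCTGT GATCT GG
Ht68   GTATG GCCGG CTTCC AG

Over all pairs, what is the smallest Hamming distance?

4

Pairwise Hamming distances:
  Ht122 vs Ht399: 6
  Ht122 vs Ht340: 6
  Ht122 vs Ht68: 4
  Ht399 vs Ht340: 8
  Ht399 vs Ht68: 10
  Ht340 vs Ht68: 7
The smallest is 4, between Ht122 and Ht68.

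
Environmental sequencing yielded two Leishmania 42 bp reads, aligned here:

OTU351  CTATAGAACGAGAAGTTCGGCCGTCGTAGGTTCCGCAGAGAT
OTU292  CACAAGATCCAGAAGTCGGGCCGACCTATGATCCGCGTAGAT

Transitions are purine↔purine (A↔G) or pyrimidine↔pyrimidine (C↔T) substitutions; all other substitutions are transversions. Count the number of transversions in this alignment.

Mismatches occur at site 2 (T→A, transversion), site 3 (A→C, transversion), site 4 (T→A, transversion), site 8 (A→T, transversion), site 10 (G→C, transversion), site 17 (T→C, transition), site 18 (C→G, transversion), site 24 (T→A, transversion), site 26 (G→C, transversion), site 29 (G→T, transversion), site 31 (T→A, transversion), site 37 (A→G, transition), site 38 (G→T, transversion).
Of the 13 differences, 2 transitions and 11 transversions, so the answer is 11.

11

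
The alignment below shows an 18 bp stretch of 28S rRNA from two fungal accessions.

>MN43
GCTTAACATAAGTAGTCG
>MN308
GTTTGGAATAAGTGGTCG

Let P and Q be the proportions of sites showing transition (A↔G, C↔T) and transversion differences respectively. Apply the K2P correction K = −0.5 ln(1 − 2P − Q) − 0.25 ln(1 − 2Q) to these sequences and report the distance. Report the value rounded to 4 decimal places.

0.3760

Mismatches occur at site 2 (C→T, transition), site 5 (A→G, transition), site 6 (A→G, transition), site 7 (C→A, transversion), site 14 (A→G, transition).
Of the 5 differences, 4 transitions and 1 transversion over 18 sites: P = 4/18 = 0.222222, Q = 1/18 = 0.055556.
d = −0.5·ln(0.500000) − 0.25·ln(0.888888) = −0.5·(-0.693147) − 0.25·(-0.117784) = 0.3760.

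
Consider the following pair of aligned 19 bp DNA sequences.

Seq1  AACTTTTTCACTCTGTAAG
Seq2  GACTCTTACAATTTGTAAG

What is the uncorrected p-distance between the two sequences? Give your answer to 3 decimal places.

0.263

The sequences differ at positions 1 (A/G), 5 (T/C), 8 (T/A), 11 (C/A), 13 (C/T).
There are 5 differences over 19 sites, so p = 5/19 = 0.263.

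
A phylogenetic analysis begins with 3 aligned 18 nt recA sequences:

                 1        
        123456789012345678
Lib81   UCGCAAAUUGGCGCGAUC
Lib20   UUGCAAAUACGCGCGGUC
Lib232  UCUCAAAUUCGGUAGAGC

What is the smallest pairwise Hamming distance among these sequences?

Pairwise Hamming distances:
  Lib81 vs Lib20: 4
  Lib81 vs Lib232: 6
  Lib20 vs Lib232: 8
The smallest is 4, between Lib81 and Lib20.

4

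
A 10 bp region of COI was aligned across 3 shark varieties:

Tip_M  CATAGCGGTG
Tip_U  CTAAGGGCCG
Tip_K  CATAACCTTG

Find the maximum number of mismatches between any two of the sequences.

Pairwise Hamming distances:
  Tip_M vs Tip_U: 5
  Tip_M vs Tip_K: 3
  Tip_U vs Tip_K: 7
The largest is 7, between Tip_U and Tip_K.

7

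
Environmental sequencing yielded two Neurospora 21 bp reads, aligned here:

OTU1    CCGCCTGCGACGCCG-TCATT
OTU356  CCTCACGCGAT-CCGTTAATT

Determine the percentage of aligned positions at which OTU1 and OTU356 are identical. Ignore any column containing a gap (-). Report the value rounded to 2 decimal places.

Excluding the 2 gap columns leaves 19 comparable sites.
Mismatches occur at site 3 (G→T), site 5 (C→A), site 6 (T→C), site 11 (C→T), site 18 (C→A).
14 of the 19 comparable sites match, so the percent identity is 14/19 × 100 = 73.68%.

73.68%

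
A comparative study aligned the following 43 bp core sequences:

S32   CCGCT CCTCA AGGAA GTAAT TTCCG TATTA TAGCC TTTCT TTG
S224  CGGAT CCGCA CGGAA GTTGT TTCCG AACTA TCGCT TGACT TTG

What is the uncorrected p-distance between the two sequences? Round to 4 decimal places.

Mismatches occur at site 2 (C/G), site 4 (C/A), site 8 (T/G), site 11 (A/C), site 18 (A/T), site 19 (A/G), site 26 (T/A), site 28 (T/C), site 32 (A/C), site 35 (C/T), site 37 (T/G), site 38 (T/A).
There are 12 differences over 43 sites, so p = 12/43 = 0.2791.

0.2791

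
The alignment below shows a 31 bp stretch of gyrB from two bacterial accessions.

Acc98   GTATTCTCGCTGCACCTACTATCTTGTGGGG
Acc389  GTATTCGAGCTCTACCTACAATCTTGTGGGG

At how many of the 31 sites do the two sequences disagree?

5

The sequences differ at positions 7 (T/G), 8 (C/A), 12 (G/C), 13 (C/T), 20 (T/A).
That gives 5 mismatches out of 31 aligned sites, so the Hamming distance is 5.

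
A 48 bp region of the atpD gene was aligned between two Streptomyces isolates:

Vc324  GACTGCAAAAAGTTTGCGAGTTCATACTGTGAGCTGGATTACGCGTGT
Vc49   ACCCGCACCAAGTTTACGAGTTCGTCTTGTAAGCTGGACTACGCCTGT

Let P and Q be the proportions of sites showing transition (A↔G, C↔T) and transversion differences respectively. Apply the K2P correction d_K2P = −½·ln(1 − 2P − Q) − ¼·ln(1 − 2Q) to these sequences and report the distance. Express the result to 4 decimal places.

The sequences differ at positions 1 (G/A, transition), 2 (A/C, transversion), 4 (T/C, transition), 8 (A/C, transversion), 9 (A/C, transversion), 16 (G/A, transition), 24 (A/G, transition), 26 (A/C, transversion), 27 (C/T, transition), 31 (G/A, transition), 39 (T/C, transition), 45 (G/C, transversion).
Of the 12 differences, 7 transitions and 5 transversions over 48 sites: P = 7/48 = 0.145833, Q = 5/48 = 0.104167.
d = −0.5·ln(0.604167) − 0.25·ln(0.791666) = −0.5·(-0.503905) − 0.25·(-0.233616) = 0.3104.

0.3104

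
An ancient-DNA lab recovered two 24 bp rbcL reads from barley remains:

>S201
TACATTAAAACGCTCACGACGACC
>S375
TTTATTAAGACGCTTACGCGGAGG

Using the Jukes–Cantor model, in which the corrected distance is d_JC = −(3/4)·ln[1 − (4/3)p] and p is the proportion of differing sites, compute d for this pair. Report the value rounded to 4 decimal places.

0.4408

Mismatches occur at site 2 (A/T), site 3 (C/T), site 9 (A/G), site 15 (C/T), site 19 (A/C), site 20 (C/G), site 23 (C/G), site 24 (C/G).
p = 8/24 = 0.333333.
d = −0.75 · ln(1 − (4/3)·0.333333) = −0.75 · ln(0.555556) = −0.75 · (-0.587786) = 0.4408.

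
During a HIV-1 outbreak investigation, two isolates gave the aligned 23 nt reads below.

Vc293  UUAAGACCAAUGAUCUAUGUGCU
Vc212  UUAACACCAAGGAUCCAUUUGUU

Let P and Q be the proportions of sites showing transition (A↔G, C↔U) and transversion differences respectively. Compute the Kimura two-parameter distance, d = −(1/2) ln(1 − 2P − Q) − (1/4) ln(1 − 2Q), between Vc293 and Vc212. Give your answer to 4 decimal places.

The sequences differ at positions 5 (G/C, transversion), 11 (U/G, transversion), 16 (U/C, transition), 19 (G/U, transversion), 22 (C/U, transition).
Of the 5 differences, 2 transitions and 3 transversions over 23 sites: P = 2/23 = 0.086957, Q = 3/23 = 0.130435.
d = −0.5·ln(0.695651) − 0.25·ln(0.739130) = −0.5·(-0.362907) − 0.25·(-0.302281) = 0.2570.

0.2570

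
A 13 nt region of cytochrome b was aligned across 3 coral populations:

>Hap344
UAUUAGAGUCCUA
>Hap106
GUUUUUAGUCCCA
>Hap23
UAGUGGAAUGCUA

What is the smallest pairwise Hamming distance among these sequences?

Pairwise Hamming distances:
  Hap344 vs Hap106: 5
  Hap344 vs Hap23: 4
  Hap106 vs Hap23: 8
The smallest is 4, between Hap344 and Hap23.

4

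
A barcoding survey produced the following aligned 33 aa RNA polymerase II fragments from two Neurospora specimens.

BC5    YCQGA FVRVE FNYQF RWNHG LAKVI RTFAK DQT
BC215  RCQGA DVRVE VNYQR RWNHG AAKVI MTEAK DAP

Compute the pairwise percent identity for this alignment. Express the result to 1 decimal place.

72.7%

Mismatches occur at site 1 (Y/R), site 6 (F/D), site 11 (F/V), site 15 (F/R), site 21 (L/A), site 26 (R/M), site 28 (F/E), site 32 (Q/A), site 33 (T/P).
24 of the 33 sites match, so the percent identity is 24/33 × 100 = 72.7%.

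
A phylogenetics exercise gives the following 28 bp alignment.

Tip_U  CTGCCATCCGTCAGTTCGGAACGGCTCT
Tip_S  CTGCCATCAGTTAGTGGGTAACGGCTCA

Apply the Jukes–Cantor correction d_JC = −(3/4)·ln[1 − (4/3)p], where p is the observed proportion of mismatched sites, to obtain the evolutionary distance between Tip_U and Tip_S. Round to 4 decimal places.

0.2524

Differing sites — 9:C/A; 12:C/T; 16:T/G; 17:C/G; 19:G/T; 28:T/A.
p = 6/28 = 0.214286.
d = −0.75 · ln(1 − (4/3)·0.214286) = −0.75 · ln(0.714285) = −0.75 · (-0.336473) = 0.2524.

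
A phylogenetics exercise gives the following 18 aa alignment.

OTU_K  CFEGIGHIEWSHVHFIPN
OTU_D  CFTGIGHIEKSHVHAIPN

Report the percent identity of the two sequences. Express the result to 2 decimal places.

83.33%

Mismatches occur at site 3 (E↔T), site 10 (W↔K), site 15 (F↔A).
15 of the 18 sites match, so the percent identity is 15/18 × 100 = 83.33%.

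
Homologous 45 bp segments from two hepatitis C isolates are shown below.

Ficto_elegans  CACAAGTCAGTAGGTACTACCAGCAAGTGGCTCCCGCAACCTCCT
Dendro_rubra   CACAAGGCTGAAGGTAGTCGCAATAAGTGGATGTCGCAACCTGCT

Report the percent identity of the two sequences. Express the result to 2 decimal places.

73.33%

Differing sites — 7:T/G; 9:A/T; 11:T/A; 17:C/G; 19:A/C; 20:C/G; 23:G/A; 24:C/T; 31:C/A; 33:C/G; 34:C/T; 43:C/G.
33 of the 45 sites match, so the percent identity is 33/45 × 100 = 73.33%.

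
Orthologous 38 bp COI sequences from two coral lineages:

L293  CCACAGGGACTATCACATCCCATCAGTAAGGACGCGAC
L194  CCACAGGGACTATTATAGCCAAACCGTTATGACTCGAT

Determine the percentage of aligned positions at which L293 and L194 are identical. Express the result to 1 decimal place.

Mismatches occur at site 14 (C→T), site 16 (C→T), site 18 (T→G), site 21 (C→A), site 23 (T→A), site 25 (A→C), site 28 (A→T), site 30 (G→T), site 34 (G→T), site 38 (C→T).
28 of the 38 sites match, so the percent identity is 28/38 × 100 = 73.7%.

73.7%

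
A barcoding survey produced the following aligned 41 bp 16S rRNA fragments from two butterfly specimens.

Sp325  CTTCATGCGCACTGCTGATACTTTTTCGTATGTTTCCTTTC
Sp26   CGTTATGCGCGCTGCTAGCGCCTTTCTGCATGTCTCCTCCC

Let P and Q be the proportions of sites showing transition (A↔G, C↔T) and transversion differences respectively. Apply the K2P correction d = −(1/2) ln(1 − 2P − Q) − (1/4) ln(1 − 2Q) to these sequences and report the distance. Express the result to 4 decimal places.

0.5498

The sequences differ at positions 2 (T/G, transversion), 4 (C/T, transition), 11 (A/G, transition), 17 (G/A, transition), 18 (A/G, transition), 19 (T/C, transition), 20 (A/G, transition), 22 (T/C, transition), 26 (T/C, transition), 27 (C/T, transition), 29 (T/C, transition), 34 (T/C, transition), 39 (T/C, transition), 40 (T/C, transition).
Of the 14 differences, 13 transitions and 1 transversion over 41 sites: P = 13/41 = 0.317073, Q = 1/41 = 0.024390.
d = −0.5·ln(0.341464) − 0.25·ln(0.951220) = −0.5·(-1.074513) − 0.25·(-0.050010) = 0.5498.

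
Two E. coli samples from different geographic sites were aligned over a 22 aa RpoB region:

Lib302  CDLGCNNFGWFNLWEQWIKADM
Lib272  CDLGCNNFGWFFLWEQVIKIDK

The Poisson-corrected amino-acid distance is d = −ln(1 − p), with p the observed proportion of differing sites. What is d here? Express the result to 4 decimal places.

Differing sites — 12:N/F; 17:W/V; 20:A/I; 22:M/K.
p = 4/22 = 0.181818.
d = −ln(1 − 0.181818) = −ln(0.818182) = 0.2007.

0.2007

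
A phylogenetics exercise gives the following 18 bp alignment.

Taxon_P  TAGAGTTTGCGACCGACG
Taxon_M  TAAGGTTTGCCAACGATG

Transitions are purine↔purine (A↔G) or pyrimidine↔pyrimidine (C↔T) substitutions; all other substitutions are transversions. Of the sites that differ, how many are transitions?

3

The sequences differ at positions 3 (G/A, transition), 4 (A/G, transition), 11 (G/C, transversion), 13 (C/A, transversion), 17 (C/T, transition).
Of the 5 differences, 3 transitions and 2 transversions, so the answer is 3.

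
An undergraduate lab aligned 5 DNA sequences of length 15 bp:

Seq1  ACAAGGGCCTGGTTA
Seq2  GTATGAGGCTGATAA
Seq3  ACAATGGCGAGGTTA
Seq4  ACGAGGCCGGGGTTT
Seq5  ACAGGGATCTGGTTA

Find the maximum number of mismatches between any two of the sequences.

12

Pairwise Hamming distances:
  Seq1 vs Seq2: 7
  Seq1 vs Seq3: 3
  Seq1 vs Seq4: 5
  Seq1 vs Seq5: 3
  Seq2 vs Seq3: 10
  Seq2 vs Seq4: 12
  Seq2 vs Seq5: 8
  Seq3 vs Seq4: 5
  Seq3 vs Seq5: 6
  Seq4 vs Seq5: 7
The largest is 12, between Seq2 and Seq4.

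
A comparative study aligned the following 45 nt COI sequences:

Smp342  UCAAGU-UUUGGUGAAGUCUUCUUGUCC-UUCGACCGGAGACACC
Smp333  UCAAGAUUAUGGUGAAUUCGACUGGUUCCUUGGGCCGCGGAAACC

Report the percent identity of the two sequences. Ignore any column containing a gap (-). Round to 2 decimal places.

72.09%

Excluding the 2 gap columns leaves 43 comparable sites.
Differing sites — 6:U/A; 9:U/A; 17:G/U; 20:U/G; 21:U/A; 24:U/G; 27:C/U; 32:C/G; 34:A/G; 38:G/C; 39:A/G; 42:C/A.
31 of the 43 comparable sites match, so the percent identity is 31/43 × 100 = 72.09%.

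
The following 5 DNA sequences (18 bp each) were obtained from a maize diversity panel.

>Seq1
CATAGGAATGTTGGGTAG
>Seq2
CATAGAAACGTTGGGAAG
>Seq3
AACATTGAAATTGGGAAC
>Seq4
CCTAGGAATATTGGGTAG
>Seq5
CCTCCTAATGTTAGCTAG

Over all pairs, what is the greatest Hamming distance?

Pairwise Hamming distances:
  Seq1 vs Seq2: 3
  Seq1 vs Seq3: 9
  Seq1 vs Seq4: 2
  Seq1 vs Seq5: 6
  Seq2 vs Seq3: 8
  Seq2 vs Seq4: 5
  Seq2 vs Seq5: 8
  Seq3 vs Seq4: 9
  Seq3 vs Seq5: 12
  Seq4 vs Seq5: 6
The largest is 12, between Seq3 and Seq5.

12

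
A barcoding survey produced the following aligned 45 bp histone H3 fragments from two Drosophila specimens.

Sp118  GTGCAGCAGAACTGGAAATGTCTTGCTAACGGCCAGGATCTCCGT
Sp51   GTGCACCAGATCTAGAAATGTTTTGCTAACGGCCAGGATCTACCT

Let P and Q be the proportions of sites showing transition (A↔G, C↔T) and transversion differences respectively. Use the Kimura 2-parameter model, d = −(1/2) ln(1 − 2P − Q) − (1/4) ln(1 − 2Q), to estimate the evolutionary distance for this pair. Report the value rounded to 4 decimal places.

0.1468

Mismatches occur at site 6 (G→C, transversion), site 11 (A→T, transversion), site 14 (G→A, transition), site 22 (C→T, transition), site 42 (C→A, transversion), site 44 (G→C, transversion).
Of the 6 differences, 2 transitions and 4 transversions over 45 sites: P = 2/45 = 0.044444, Q = 4/45 = 0.088889.
d = −0.5·ln(0.822223) − 0.25·ln(0.822222) = −0.5·(-0.195744) − 0.25·(-0.195745) = 0.1468.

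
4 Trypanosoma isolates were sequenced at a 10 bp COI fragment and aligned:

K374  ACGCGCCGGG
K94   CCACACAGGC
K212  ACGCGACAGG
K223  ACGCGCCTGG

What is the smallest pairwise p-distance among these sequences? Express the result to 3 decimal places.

Pairwise Hamming distances:
  K374 vs K94: 5
  K374 vs K212: 2
  K374 vs K223: 1
  K94 vs K212: 7
  K94 vs K223: 6
  K212 vs K223: 2
The smallest is 1 mismatch, between K374 and K223; p = 1/10 = 0.100.

0.100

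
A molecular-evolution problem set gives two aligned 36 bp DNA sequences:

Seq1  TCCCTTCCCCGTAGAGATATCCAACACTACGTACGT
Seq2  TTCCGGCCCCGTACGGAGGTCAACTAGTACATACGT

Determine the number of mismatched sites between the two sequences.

12

Mismatches occur at site 2 (C↔T), site 5 (T↔G), site 6 (T↔G), site 14 (G↔C), site 15 (A↔G), site 18 (T↔G), site 19 (A↔G), site 22 (C↔A), site 24 (A↔C), site 25 (C↔T), site 27 (C↔G), site 31 (G↔A).
That gives 12 mismatches out of 36 aligned sites, so the Hamming distance is 12.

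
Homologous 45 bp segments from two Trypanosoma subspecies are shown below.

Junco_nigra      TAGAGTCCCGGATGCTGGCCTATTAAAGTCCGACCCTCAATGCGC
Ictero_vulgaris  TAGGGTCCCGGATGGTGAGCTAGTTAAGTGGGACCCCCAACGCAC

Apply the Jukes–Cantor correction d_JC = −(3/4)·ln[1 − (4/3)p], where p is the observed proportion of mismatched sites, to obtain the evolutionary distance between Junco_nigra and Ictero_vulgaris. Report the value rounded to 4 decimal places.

0.2958

The sequences differ at positions 4 (A/G), 15 (C/G), 18 (G/A), 19 (C/G), 23 (T/G), 25 (A/T), 30 (C/G), 31 (C/G), 37 (T/C), 41 (T/C), 44 (G/A).
p = 11/45 = 0.244444.
d = −0.75 · ln(1 − (4/3)·0.244444) = −0.75 · ln(0.674075) = −0.75 · (-0.394414) = 0.2958.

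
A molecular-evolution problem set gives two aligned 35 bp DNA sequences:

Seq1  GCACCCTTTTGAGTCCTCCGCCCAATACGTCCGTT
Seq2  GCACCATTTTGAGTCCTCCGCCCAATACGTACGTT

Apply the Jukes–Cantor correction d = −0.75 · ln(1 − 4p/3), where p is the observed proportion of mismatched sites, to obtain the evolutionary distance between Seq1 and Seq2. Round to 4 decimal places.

The sequences differ at positions 6 (C/A), 31 (C/A).
p = 2/35 = 0.057143.
d = −0.75 · ln(1 − (4/3)·0.057143) = −0.75 · ln(0.923809) = −0.75 · (-0.079250) = 0.0594.

0.0594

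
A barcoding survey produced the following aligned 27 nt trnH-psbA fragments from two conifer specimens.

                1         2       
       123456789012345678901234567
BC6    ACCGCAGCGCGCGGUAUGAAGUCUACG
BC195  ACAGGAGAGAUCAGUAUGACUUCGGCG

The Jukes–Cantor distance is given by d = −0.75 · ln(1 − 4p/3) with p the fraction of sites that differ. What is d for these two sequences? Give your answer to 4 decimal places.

Mismatches occur at site 3 (C/A), site 5 (C/G), site 8 (C/A), site 10 (C/A), site 11 (G/U), site 13 (G/A), site 20 (A/C), site 21 (G/U), site 24 (U/G), site 25 (A/G).
p = 10/27 = 0.370370.
d = −0.75 · ln(1 − (4/3)·0.370370) = −0.75 · ln(0.506173) = −0.75 · (-0.680877) = 0.5107.

0.5107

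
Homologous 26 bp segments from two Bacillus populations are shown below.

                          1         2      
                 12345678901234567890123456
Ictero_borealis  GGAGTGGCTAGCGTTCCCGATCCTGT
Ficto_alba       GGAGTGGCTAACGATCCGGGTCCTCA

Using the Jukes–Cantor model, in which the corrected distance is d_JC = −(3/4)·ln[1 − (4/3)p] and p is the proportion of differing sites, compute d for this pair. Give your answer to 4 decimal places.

The sequences differ at positions 11 (G/A), 14 (T/A), 18 (C/G), 20 (A/G), 25 (G/C), 26 (T/A).
p = 6/26 = 0.230769.
d = −0.75 · ln(1 − (4/3)·0.230769) = −0.75 · ln(0.692308) = −0.75 · (-0.367724) = 0.2758.

0.2758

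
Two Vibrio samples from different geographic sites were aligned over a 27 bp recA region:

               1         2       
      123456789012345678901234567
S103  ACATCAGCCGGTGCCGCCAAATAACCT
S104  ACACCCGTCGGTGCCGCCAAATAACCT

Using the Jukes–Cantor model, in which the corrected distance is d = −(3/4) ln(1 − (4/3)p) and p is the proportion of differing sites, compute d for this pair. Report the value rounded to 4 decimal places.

The sequences differ at positions 4 (T/C), 6 (A/C), 8 (C/T).
p = 3/27 = 0.111111.
d = −0.75 · ln(1 − (4/3)·0.111111) = −0.75 · ln(0.851852) = −0.75 · (-0.160342) = 0.1203.

0.1203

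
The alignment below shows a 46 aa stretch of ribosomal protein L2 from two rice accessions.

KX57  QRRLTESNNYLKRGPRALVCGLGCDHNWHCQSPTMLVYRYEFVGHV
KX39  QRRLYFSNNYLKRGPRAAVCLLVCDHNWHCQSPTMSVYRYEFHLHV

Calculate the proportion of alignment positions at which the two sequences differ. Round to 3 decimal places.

Mismatches occur at site 5 (T→Y), site 6 (E→F), site 18 (L→A), site 21 (G→L), site 23 (G→V), site 36 (L→S), site 43 (V→H), site 44 (G→L).
There are 8 differences over 46 sites, so p = 8/46 = 0.174.

0.174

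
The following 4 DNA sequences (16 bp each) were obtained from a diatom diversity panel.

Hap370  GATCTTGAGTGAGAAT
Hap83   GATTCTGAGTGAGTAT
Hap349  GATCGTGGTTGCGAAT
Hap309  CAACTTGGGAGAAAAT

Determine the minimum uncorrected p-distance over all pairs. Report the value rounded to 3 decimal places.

Pairwise Hamming distances:
  Hap370 vs Hap83: 3
  Hap370 vs Hap349: 4
  Hap370 vs Hap309: 5
  Hap83 vs Hap349: 6
  Hap83 vs Hap309: 8
  Hap349 vs Hap309: 7
The smallest is 3 mismatches, between Hap370 and Hap83; p = 3/16 = 0.188.

0.188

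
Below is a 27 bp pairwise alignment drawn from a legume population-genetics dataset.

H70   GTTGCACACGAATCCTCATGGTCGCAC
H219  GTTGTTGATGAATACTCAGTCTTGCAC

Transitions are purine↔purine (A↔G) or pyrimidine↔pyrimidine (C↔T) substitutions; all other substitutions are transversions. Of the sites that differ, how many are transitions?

3

Differing sites — 5:C/T (Ti); 6:A/T (Tv); 7:C/G (Tv); 9:C/T (Ti); 14:C/A (Tv); 19:T/G (Tv); 20:G/T (Tv); 21:G/C (Tv); 23:C/T (Ti).
Of the 9 differences, 3 transitions and 6 transversions, so the answer is 3.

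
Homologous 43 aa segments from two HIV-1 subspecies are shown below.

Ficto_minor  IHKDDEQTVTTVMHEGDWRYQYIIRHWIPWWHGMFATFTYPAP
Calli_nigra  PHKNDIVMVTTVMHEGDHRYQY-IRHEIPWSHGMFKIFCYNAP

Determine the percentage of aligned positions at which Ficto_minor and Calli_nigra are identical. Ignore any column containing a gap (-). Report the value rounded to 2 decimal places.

Excluding the 1 gap column leaves 42 comparable sites.
The sequences differ at positions 1 (I/P), 4 (D/N), 6 (E/I), 7 (Q/V), 8 (T/M), 18 (W/H), 27 (W/E), 31 (W/S), 36 (A/K), 37 (T/I), 39 (T/C), 41 (P/N).
30 of the 42 comparable sites match, so the percent identity is 30/42 × 100 = 71.43%.

71.43%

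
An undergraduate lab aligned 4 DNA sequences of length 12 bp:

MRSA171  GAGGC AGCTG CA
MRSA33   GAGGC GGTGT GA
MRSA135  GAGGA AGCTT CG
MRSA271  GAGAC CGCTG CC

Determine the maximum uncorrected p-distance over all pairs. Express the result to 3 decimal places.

Pairwise Hamming distances:
  MRSA171 vs MRSA33: 5
  MRSA171 vs MRSA135: 3
  MRSA171 vs MRSA271: 3
  MRSA33 vs MRSA135: 6
  MRSA33 vs MRSA271: 7
  MRSA135 vs MRSA271: 5
The largest is 7 mismatches, between MRSA33 and MRSA271; p = 7/12 = 0.583.

0.583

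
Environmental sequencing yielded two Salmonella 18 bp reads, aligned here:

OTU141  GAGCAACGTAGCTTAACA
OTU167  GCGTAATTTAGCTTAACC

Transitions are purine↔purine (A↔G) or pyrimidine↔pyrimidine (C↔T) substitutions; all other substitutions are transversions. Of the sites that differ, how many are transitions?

Differing sites — 2:A/C (Tv); 4:C/T (Ti); 7:C/T (Ti); 8:G/T (Tv); 18:A/C (Tv).
Of the 5 differences, 2 transitions and 3 transversions, so the answer is 2.

2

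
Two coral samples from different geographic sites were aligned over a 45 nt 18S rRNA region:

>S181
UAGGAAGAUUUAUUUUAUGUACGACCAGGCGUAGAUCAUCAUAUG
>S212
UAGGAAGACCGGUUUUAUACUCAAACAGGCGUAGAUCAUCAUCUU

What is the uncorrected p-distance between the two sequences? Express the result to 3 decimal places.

0.244

Mismatches occur at site 9 (U/C), site 10 (U/C), site 11 (U/G), site 12 (A/G), site 19 (G/A), site 20 (U/C), site 21 (A/U), site 23 (G/A), site 25 (C/A), site 43 (A/C), site 45 (G/U).
There are 11 differences over 45 sites, so p = 11/45 = 0.244.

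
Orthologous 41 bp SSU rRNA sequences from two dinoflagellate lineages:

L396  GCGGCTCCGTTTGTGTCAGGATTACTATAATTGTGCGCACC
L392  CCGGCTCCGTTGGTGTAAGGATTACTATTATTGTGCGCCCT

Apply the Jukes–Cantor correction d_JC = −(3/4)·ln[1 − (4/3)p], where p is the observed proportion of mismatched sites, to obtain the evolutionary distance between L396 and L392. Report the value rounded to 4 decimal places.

The sequences differ at positions 1 (G/C), 12 (T/G), 17 (C/A), 29 (A/T), 39 (A/C), 41 (C/T).
p = 6/41 = 0.146341.
d = −0.75 · ln(1 − (4/3)·0.146341) = −0.75 · ln(0.804879) = −0.75 · (-0.217063) = 0.1628.

0.1628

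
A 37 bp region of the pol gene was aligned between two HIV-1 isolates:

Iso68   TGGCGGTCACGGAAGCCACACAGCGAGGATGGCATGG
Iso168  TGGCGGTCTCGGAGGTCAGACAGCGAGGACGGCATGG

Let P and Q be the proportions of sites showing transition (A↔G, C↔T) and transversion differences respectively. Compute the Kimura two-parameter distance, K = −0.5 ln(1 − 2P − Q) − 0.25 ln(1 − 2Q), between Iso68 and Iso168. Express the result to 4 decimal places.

Mismatches occur at site 9 (A/T, transversion), site 14 (A/G, transition), site 16 (C/T, transition), site 19 (C/G, transversion), site 30 (T/C, transition).
Of the 5 differences, 3 transitions and 2 transversions over 37 sites: P = 3/37 = 0.081081, Q = 2/37 = 0.054054.
d = −0.5·ln(0.783784) − 0.25·ln(0.891892) = −0.5·(-0.243622) − 0.25·(-0.114410) = 0.1504.

0.1504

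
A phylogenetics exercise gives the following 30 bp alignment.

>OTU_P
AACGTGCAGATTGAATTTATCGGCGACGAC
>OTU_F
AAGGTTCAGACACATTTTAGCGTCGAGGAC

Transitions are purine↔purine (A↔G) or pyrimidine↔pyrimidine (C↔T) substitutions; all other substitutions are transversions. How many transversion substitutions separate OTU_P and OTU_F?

8

Differing sites — 3:C/G (Tv); 6:G/T (Tv); 11:T/C (Ti); 12:T/A (Tv); 13:G/C (Tv); 15:A/T (Tv); 20:T/G (Tv); 23:G/T (Tv); 27:C/G (Tv).
Of the 9 differences, 1 transition and 8 transversions, so the answer is 8.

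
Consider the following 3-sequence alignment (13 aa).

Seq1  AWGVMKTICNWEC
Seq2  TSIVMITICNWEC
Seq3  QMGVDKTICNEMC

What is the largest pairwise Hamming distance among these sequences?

7

Pairwise Hamming distances:
  Seq1 vs Seq2: 4
  Seq1 vs Seq3: 5
  Seq2 vs Seq3: 7
The largest is 7, between Seq2 and Seq3.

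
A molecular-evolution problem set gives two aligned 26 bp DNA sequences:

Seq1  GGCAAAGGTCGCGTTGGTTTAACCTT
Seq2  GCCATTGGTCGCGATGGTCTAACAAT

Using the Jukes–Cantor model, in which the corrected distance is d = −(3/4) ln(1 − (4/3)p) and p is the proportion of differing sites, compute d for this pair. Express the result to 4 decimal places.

0.3335

Mismatches occur at site 2 (G→C), site 5 (A→T), site 6 (A→T), site 14 (T→A), site 19 (T→C), site 24 (C→A), site 25 (T→A).
p = 7/26 = 0.269231.
d = −0.75 · ln(1 − (4/3)·0.269231) = −0.75 · ln(0.641025) = −0.75 · (-0.444687) = 0.3335.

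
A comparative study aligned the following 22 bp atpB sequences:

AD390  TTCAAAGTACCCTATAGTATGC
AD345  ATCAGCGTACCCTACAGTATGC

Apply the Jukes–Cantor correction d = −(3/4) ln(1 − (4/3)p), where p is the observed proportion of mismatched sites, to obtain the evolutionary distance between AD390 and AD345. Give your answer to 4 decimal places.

0.2082

Mismatches occur at site 1 (T/A), site 5 (A/G), site 6 (A/C), site 15 (T/C).
p = 4/22 = 0.181818.
d = −0.75 · ln(1 − (4/3)·0.181818) = −0.75 · ln(0.757576) = −0.75 · (-0.277631) = 0.2082.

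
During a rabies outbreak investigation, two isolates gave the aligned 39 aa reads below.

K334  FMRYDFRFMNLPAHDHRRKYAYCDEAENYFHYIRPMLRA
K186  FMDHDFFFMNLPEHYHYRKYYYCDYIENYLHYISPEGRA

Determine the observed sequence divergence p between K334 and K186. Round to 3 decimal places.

0.333

Mismatches occur at site 3 (R→D), site 4 (Y→H), site 7 (R→F), site 13 (A→E), site 15 (D→Y), site 17 (R→Y), site 21 (A→Y), site 25 (E→Y), site 26 (A→I), site 30 (F→L), site 34 (R→S), site 36 (M→E), site 37 (L→G).
There are 13 differences over 39 sites, so p = 13/39 = 0.333.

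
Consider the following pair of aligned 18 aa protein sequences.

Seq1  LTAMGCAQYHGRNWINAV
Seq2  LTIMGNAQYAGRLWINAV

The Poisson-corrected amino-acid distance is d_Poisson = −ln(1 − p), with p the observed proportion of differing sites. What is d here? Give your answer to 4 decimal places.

0.2513

Mismatches occur at site 3 (A→I), site 6 (C→N), site 10 (H→A), site 13 (N→L).
p = 4/18 = 0.222222.
d = −ln(1 − 0.222222) = −ln(0.777778) = 0.2513.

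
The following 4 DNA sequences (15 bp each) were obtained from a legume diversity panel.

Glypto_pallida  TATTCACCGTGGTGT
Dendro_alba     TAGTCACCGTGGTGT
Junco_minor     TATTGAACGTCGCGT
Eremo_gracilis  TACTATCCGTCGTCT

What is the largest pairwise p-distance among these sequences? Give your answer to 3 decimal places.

0.400

Pairwise Hamming distances:
  Glypto_pallida vs Dendro_alba: 1
  Glypto_pallida vs Junco_minor: 4
  Glypto_pallida vs Eremo_gracilis: 5
  Dendro_alba vs Junco_minor: 5
  Dendro_alba vs Eremo_gracilis: 5
  Junco_minor vs Eremo_gracilis: 6
The largest is 6 mismatches, between Junco_minor and Eremo_gracilis; p = 6/15 = 0.400.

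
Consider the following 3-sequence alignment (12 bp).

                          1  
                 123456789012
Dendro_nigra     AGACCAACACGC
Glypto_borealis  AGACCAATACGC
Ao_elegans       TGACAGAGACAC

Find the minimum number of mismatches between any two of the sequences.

1

Pairwise Hamming distances:
  Dendro_nigra vs Glypto_borealis: 1
  Dendro_nigra vs Ao_elegans: 5
  Glypto_borealis vs Ao_elegans: 5
The smallest is 1, between Dendro_nigra and Glypto_borealis.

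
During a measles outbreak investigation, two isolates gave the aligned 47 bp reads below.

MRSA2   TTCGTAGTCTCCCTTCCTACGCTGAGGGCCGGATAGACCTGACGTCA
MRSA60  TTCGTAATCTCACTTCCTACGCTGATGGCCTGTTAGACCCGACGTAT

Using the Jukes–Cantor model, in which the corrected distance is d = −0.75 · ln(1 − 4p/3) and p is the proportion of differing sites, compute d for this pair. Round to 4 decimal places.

0.1931

The sequences differ at positions 7 (G/A), 12 (C/A), 26 (G/T), 31 (G/T), 33 (A/T), 40 (T/C), 46 (C/A), 47 (A/T).
p = 8/47 = 0.170213.
d = −0.75 · ln(1 − (4/3)·0.170213) = −0.75 · ln(0.773049) = −0.75 · (-0.257413) = 0.1931.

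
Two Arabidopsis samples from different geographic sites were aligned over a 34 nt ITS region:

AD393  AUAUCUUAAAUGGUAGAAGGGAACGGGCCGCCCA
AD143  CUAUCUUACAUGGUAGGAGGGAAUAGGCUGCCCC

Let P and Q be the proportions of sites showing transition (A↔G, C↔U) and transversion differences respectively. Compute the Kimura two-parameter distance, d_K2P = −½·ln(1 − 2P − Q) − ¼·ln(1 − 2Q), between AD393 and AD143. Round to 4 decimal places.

Differing sites — 1:A/C (Tv); 9:A/C (Tv); 17:A/G (Ti); 24:C/U (Ti); 25:G/A (Ti); 29:C/U (Ti); 34:A/C (Tv).
Of the 7 differences, 4 transitions and 3 transversions over 34 sites: P = 4/34 = 0.117647, Q = 3/34 = 0.088235.
d = −0.5·ln(0.676471) − 0.25·ln(0.823530) = −0.5·(-0.390866) − 0.25·(-0.194155) = 0.2440.

0.2440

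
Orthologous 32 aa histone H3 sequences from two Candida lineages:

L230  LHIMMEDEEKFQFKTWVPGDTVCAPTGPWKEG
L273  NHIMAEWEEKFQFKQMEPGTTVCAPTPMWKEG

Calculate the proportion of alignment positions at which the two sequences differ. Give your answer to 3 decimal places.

0.281

The sequences differ at positions 1 (L/N), 5 (M/A), 7 (D/W), 15 (T/Q), 16 (W/M), 17 (V/E), 20 (D/T), 27 (G/P), 28 (P/M).
There are 9 differences over 32 sites, so p = 9/32 = 0.281.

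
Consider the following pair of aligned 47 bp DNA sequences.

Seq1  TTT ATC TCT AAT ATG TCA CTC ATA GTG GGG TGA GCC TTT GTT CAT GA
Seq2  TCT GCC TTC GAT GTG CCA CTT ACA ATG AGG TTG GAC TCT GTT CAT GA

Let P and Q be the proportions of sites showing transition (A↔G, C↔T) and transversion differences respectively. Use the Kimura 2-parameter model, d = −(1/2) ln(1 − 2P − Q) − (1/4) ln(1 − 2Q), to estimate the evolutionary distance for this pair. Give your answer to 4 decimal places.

The sequences differ at positions 2 (T/C, transition), 4 (A/G, transition), 5 (T/C, transition), 8 (C/T, transition), 9 (T/C, transition), 10 (A/G, transition), 13 (A/G, transition), 16 (T/C, transition), 21 (C/T, transition), 23 (T/C, transition), 25 (G/A, transition), 28 (G/A, transition), 32 (G/T, transversion), 33 (A/G, transition), 35 (C/A, transversion), 38 (T/C, transition).
Of the 16 differences, 14 transitions and 2 transversions over 47 sites: P = 14/47 = 0.297872, Q = 2/47 = 0.042553.
d = −0.5·ln(0.361703) − 0.25·ln(0.914894) = −0.5·(-1.016932) − 0.25·(-0.088947) = 0.5307.

0.5307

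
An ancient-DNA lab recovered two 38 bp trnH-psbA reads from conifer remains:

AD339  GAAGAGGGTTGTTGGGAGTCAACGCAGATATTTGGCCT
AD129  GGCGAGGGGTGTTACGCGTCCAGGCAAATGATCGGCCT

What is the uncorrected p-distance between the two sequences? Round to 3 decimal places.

0.316

Mismatches occur at site 2 (A↔G), site 3 (A↔C), site 9 (T↔G), site 14 (G↔A), site 15 (G↔C), site 17 (A↔C), site 21 (A↔C), site 23 (C↔G), site 27 (G↔A), site 30 (A↔G), site 31 (T↔A), site 33 (T↔C).
There are 12 differences over 38 sites, so p = 12/38 = 0.316.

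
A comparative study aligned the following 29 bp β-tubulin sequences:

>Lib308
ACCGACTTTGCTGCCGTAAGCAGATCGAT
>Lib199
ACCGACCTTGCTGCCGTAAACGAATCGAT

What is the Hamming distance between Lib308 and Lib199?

4

Differing sites — 7:T/C; 20:G/A; 22:A/G; 23:G/A.
That gives 4 mismatches out of 29 aligned sites, so the Hamming distance is 4.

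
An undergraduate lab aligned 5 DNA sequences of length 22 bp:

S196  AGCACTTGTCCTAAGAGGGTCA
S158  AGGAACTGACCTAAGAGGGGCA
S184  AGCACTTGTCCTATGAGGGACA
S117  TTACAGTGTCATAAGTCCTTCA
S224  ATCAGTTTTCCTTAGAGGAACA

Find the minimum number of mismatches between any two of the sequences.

Pairwise Hamming distances:
  S196 vs S158: 5
  S196 vs S184: 2
  S196 vs S117: 11
  S196 vs S224: 6
  S158 vs S184: 6
  S158 vs S117: 12
  S158 vs S224: 9
  S184 vs S117: 13
  S184 vs S224: 6
  S117 vs S224: 13
The smallest is 2, between S196 and S184.

2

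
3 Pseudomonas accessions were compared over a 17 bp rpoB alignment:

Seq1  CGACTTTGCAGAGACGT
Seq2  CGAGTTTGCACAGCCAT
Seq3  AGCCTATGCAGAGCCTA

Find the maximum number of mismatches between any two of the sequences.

7

Pairwise Hamming distances:
  Seq1 vs Seq2: 4
  Seq1 vs Seq3: 6
  Seq2 vs Seq3: 7
The largest is 7, between Seq2 and Seq3.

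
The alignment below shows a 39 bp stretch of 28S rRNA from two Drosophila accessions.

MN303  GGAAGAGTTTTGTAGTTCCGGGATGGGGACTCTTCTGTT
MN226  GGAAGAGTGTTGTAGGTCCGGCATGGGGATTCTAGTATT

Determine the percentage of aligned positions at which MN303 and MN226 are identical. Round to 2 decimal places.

Differing sites — 9:T/G; 16:T/G; 22:G/C; 30:C/T; 34:T/A; 35:C/G; 37:G/A.
32 of the 39 sites match, so the percent identity is 32/39 × 100 = 82.05%.

82.05%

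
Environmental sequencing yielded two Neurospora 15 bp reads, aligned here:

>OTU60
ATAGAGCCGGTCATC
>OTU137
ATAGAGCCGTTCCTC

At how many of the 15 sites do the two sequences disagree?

2

Mismatches occur at site 10 (G→T), site 13 (A→C).
That gives 2 mismatches out of 15 aligned sites, so the Hamming distance is 2.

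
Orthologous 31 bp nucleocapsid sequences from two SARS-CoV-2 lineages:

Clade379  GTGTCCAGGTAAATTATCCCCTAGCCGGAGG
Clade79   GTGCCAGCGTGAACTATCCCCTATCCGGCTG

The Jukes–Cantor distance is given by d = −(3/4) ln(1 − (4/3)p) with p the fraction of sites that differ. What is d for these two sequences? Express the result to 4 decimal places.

The sequences differ at positions 4 (T/C), 6 (C/A), 7 (A/G), 8 (G/C), 11 (A/G), 14 (T/C), 24 (G/T), 29 (A/C), 30 (G/T).
p = 9/31 = 0.290323.
d = −0.75 · ln(1 − (4/3)·0.290323) = −0.75 · ln(0.612903) = −0.75 · (-0.489549) = 0.3672.

0.3672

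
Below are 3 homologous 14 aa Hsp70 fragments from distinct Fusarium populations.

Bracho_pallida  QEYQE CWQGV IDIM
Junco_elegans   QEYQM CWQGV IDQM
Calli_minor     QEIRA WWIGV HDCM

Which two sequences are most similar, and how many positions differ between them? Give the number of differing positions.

2

Pairwise Hamming distances:
  Bracho_pallida vs Junco_elegans: 2
  Bracho_pallida vs Calli_minor: 7
  Junco_elegans vs Calli_minor: 7
The smallest is 2, between Bracho_pallida and Junco_elegans.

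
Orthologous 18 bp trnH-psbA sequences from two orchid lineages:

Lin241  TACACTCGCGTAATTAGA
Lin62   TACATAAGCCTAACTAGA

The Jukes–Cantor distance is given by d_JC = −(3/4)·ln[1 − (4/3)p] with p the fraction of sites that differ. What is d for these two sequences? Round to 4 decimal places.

The sequences differ at positions 5 (C/T), 6 (T/A), 7 (C/A), 10 (G/C), 14 (T/C).
p = 5/18 = 0.277778.
d = −0.75 · ln(1 − (4/3)·0.277778) = −0.75 · ln(0.629629) = −0.75 · (-0.462625) = 0.3470.

0.3470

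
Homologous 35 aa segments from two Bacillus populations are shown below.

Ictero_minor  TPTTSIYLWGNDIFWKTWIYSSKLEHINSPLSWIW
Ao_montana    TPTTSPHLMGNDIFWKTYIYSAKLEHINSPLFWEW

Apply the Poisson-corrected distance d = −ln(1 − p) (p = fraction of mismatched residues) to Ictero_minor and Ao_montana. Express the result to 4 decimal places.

Mismatches occur at site 6 (I↔P), site 7 (Y↔H), site 9 (W↔M), site 18 (W↔Y), site 22 (S↔A), site 32 (S↔F), site 34 (I↔E).
p = 7/35 = 0.200000.
d = −ln(1 − 0.200000) = −ln(0.800000) = 0.2231.

0.2231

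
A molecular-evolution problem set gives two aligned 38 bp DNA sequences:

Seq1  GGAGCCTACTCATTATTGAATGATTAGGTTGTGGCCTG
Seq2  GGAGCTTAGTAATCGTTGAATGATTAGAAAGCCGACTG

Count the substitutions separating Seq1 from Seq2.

11

Mismatches occur at site 6 (C→T), site 9 (C→G), site 11 (C→A), site 14 (T→C), site 15 (A→G), site 28 (G→A), site 29 (T→A), site 30 (T→A), site 32 (T→C), site 33 (G→C), site 35 (C→A).
That gives 11 mismatches out of 38 aligned sites, so the Hamming distance is 11.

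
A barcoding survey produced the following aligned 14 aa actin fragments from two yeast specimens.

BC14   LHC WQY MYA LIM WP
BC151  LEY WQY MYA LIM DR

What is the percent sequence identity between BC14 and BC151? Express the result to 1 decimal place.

71.4%

Differing sites — 2:H/E; 3:C/Y; 13:W/D; 14:P/R.
10 of the 14 sites match, so the percent identity is 10/14 × 100 = 71.4%.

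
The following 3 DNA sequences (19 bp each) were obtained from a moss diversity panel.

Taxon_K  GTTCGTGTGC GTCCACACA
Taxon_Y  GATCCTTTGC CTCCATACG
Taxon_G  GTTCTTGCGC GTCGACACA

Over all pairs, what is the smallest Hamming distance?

Pairwise Hamming distances:
  Taxon_K vs Taxon_Y: 6
  Taxon_K vs Taxon_G: 3
  Taxon_Y vs Taxon_G: 8
The smallest is 3, between Taxon_K and Taxon_G.

3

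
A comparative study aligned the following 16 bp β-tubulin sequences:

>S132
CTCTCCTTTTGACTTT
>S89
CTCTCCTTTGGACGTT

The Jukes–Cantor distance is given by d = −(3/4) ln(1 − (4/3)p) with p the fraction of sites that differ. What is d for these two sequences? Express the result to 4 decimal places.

The sequences differ at positions 10 (T/G), 14 (T/G).
p = 2/16 = 0.125000.
d = −0.75 · ln(1 − (4/3)·0.125000) = −0.75 · ln(0.833333) = −0.75 · (-0.182322) = 0.1367.

0.1367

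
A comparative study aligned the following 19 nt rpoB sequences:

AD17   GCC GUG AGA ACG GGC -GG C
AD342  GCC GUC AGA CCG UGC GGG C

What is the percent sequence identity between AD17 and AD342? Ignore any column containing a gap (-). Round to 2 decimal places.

83.33%

Excluding the 1 gap column leaves 18 comparable sites.
Differing sites — 6:G/C; 10:A/C; 13:G/U.
15 of the 18 comparable sites match, so the percent identity is 15/18 × 100 = 83.33%.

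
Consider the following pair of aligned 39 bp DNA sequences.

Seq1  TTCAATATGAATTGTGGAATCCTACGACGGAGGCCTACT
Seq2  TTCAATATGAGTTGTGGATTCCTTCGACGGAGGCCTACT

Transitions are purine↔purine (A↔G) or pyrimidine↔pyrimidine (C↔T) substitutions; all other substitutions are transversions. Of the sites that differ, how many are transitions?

1

The sequences differ at positions 11 (A/G, transition), 19 (A/T, transversion), 24 (A/T, transversion).
Of the 3 differences, 1 transition and 2 transversions, so the answer is 1.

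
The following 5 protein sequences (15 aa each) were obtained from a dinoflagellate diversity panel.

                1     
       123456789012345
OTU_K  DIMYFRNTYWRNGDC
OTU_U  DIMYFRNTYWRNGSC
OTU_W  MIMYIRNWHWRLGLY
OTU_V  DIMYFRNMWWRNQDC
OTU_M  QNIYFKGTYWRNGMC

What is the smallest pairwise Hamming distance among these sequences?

Pairwise Hamming distances:
  OTU_K vs OTU_U: 1
  OTU_K vs OTU_W: 7
  OTU_K vs OTU_V: 3
  OTU_K vs OTU_M: 6
  OTU_U vs OTU_W: 7
  OTU_U vs OTU_V: 4
  OTU_U vs OTU_M: 6
  OTU_W vs OTU_V: 8
  OTU_W vs OTU_M: 11
  OTU_V vs OTU_M: 9
The smallest is 1, between OTU_K and OTU_U.

1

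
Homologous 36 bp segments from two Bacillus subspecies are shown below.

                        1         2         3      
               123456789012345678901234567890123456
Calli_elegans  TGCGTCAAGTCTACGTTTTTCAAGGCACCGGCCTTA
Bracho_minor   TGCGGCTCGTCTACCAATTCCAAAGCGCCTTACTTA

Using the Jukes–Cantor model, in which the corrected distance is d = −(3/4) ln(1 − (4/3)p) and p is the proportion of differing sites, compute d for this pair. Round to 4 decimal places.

The sequences differ at positions 5 (T/G), 7 (A/T), 8 (A/C), 15 (G/C), 16 (T/A), 17 (T/A), 20 (T/C), 24 (G/A), 27 (A/G), 30 (G/T), 31 (G/T), 32 (C/A).
p = 12/36 = 0.333333.
d = −0.75 · ln(1 − (4/3)·0.333333) = −0.75 · ln(0.555556) = −0.75 · (-0.587786) = 0.4408.

0.4408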